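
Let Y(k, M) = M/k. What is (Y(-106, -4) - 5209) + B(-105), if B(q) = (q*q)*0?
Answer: -276075/53 ≈ -5209.0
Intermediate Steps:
B(q) = 0 (B(q) = q²*0 = 0)
(Y(-106, -4) - 5209) + B(-105) = (-4/(-106) - 5209) + 0 = (-4*(-1/106) - 5209) + 0 = (2/53 - 5209) + 0 = -276075/53 + 0 = -276075/53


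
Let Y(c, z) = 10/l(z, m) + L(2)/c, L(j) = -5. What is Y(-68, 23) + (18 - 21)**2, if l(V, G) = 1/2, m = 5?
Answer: 1977/68 ≈ 29.074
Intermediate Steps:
l(V, G) = 1/2
Y(c, z) = 20 - 5/c (Y(c, z) = 10/(1/2) - 5/c = 10*2 - 5/c = 20 - 5/c)
Y(-68, 23) + (18 - 21)**2 = (20 - 5/(-68)) + (18 - 21)**2 = (20 - 5*(-1/68)) + (-3)**2 = (20 + 5/68) + 9 = 1365/68 + 9 = 1977/68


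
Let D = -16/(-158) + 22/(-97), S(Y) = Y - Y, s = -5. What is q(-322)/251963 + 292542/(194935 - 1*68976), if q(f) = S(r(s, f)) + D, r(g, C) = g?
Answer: 564837769293640/243200688602771 ≈ 2.3225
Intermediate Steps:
S(Y) = 0
D = -962/7663 (D = -16*(-1/158) + 22*(-1/97) = 8/79 - 22/97 = -962/7663 ≈ -0.12554)
q(f) = -962/7663 (q(f) = 0 - 962/7663 = -962/7663)
q(-322)/251963 + 292542/(194935 - 1*68976) = -962/7663/251963 + 292542/(194935 - 1*68976) = -962/7663*1/251963 + 292542/(194935 - 68976) = -962/1930792469 + 292542/125959 = 564837769293640/243200688602771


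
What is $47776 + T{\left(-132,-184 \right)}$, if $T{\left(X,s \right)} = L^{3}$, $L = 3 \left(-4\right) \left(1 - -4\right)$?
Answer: $-168224$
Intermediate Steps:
$L = -60$ ($L = - 12 \left(1 + 4\right) = \left(-12\right) 5 = -60$)
$T{\left(X,s \right)} = -216000$ ($T{\left(X,s \right)} = \left(-60\right)^{3} = -216000$)
$47776 + T{\left(-132,-184 \right)} = 47776 - 216000 = -168224$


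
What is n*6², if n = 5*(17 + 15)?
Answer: 5760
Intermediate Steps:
n = 160 (n = 5*32 = 160)
n*6² = 160*6² = 160*36 = 5760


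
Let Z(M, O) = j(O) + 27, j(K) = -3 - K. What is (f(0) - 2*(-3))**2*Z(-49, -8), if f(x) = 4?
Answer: 3200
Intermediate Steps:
Z(M, O) = 24 - O (Z(M, O) = (-3 - O) + 27 = 24 - O)
(f(0) - 2*(-3))**2*Z(-49, -8) = (4 - 2*(-3))**2*(24 - 1*(-8)) = (4 + 6)**2*(24 + 8) = 10**2*32 = 100*32 = 3200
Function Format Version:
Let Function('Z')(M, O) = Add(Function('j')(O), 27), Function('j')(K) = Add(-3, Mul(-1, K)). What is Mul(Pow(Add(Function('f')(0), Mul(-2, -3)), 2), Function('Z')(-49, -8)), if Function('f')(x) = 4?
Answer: 3200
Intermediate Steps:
Function('Z')(M, O) = Add(24, Mul(-1, O)) (Function('Z')(M, O) = Add(Add(-3, Mul(-1, O)), 27) = Add(24, Mul(-1, O)))
Mul(Pow(Add(Function('f')(0), Mul(-2, -3)), 2), Function('Z')(-49, -8)) = Mul(Pow(Add(4, Mul(-2, -3)), 2), Add(24, Mul(-1, -8))) = Mul(Pow(Add(4, 6), 2), Add(24, 8)) = Mul(Pow(10, 2), 32) = Mul(100, 32) = 3200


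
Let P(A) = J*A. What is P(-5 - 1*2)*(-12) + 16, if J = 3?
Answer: 268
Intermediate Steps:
P(A) = 3*A
P(-5 - 1*2)*(-12) + 16 = (3*(-5 - 1*2))*(-12) + 16 = (3*(-5 - 2))*(-12) + 16 = (3*(-7))*(-12) + 16 = -21*(-12) + 16 = 252 + 16 = 268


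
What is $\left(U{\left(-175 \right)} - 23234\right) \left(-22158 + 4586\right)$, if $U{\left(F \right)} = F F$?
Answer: $-129874652$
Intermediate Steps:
$U{\left(F \right)} = F^{2}$
$\left(U{\left(-175 \right)} - 23234\right) \left(-22158 + 4586\right) = \left(\left(-175\right)^{2} - 23234\right) \left(-22158 + 4586\right) = \left(30625 - 23234\right) \left(-17572\right) = 7391 \left(-17572\right) = -129874652$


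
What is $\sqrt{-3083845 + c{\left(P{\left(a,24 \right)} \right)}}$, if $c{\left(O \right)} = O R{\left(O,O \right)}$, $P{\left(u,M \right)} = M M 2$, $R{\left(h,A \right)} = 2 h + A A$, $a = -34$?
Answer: $\sqrt{1528394171} \approx 39095.0$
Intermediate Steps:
$R{\left(h,A \right)} = A^{2} + 2 h$ ($R{\left(h,A \right)} = 2 h + A^{2} = A^{2} + 2 h$)
$P{\left(u,M \right)} = 2 M^{2}$ ($P{\left(u,M \right)} = M^{2} \cdot 2 = 2 M^{2}$)
$c{\left(O \right)} = O \left(O^{2} + 2 O\right)$
$\sqrt{-3083845 + c{\left(P{\left(a,24 \right)} \right)}} = \sqrt{-3083845 + \left(2 \cdot 24^{2}\right)^{2} \left(2 + 2 \cdot 24^{2}\right)} = \sqrt{-3083845 + \left(2 \cdot 576\right)^{2} \left(2 + 2 \cdot 576\right)} = \sqrt{-3083845 + 1152^{2} \left(2 + 1152\right)} = \sqrt{-3083845 + 1327104 \cdot 1154} = \sqrt{-3083845 + 1531478016} = \sqrt{1528394171}$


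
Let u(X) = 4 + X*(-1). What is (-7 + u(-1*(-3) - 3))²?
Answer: 9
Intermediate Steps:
u(X) = 4 - X
(-7 + u(-1*(-3) - 3))² = (-7 + (4 - (-1*(-3) - 3)))² = (-7 + (4 - (3 - 3)))² = (-7 + (4 - 1*0))² = (-7 + (4 + 0))² = (-7 + 4)² = (-3)² = 9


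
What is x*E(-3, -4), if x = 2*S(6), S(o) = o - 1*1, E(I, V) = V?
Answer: -40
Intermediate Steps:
S(o) = -1 + o (S(o) = o - 1 = -1 + o)
x = 10 (x = 2*(-1 + 6) = 2*5 = 10)
x*E(-3, -4) = 10*(-4) = -40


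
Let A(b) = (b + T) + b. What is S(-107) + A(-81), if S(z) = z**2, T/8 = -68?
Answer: 10743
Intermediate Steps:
T = -544 (T = 8*(-68) = -544)
A(b) = -544 + 2*b (A(b) = (b - 544) + b = (-544 + b) + b = -544 + 2*b)
S(-107) + A(-81) = (-107)**2 + (-544 + 2*(-81)) = 11449 + (-544 - 162) = 11449 - 706 = 10743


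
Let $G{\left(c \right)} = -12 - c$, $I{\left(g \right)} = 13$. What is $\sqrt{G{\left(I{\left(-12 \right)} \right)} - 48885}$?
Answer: $i \sqrt{48910} \approx 221.16 i$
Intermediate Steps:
$\sqrt{G{\left(I{\left(-12 \right)} \right)} - 48885} = \sqrt{\left(-12 - 13\right) - 48885} = \sqrt{-25 - 48885} = \sqrt{-48910} = i \sqrt{48910}$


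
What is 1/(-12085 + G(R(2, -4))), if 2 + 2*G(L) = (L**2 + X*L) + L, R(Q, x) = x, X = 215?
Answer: -1/12510 ≈ -7.9936e-5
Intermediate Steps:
G(L) = -1 + L**2/2 + 108*L (G(L) = -1 + ((L**2 + 215*L) + L)/2 = -1 + (L**2 + 216*L)/2 = -1 + (L**2/2 + 108*L) = -1 + L**2/2 + 108*L)
1/(-12085 + G(R(2, -4))) = 1/(-12085 + (-1 + (1/2)*(-4)**2 + 108*(-4))) = 1/(-12085 + (-1 + (1/2)*16 - 432)) = 1/(-12085 + (-1 + 8 - 432)) = 1/(-12085 - 425) = 1/(-12510) = -1/12510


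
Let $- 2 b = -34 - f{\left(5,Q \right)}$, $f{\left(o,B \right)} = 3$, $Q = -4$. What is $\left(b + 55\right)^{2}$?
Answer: $\frac{21609}{4} \approx 5402.3$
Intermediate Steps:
$b = \frac{37}{2}$ ($b = - \frac{-34 - 3}{2} = \left(- \frac{1}{2}\right) \left(-37\right) = \frac{37}{2} \approx 18.5$)
$\left(b + 55\right)^{2} = \left(\frac{37}{2} + 55\right)^{2} = \left(\frac{147}{2}\right)^{2} = \frac{21609}{4}$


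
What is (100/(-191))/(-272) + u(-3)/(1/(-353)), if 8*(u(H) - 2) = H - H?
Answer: -9169503/12988 ≈ -706.00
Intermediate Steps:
u(H) = 2 (u(H) = 2 + (H - H)/8 = 2 + (⅛)*0 = 2 + 0 = 2)
(100/(-191))/(-272) + u(-3)/(1/(-353)) = (100/(-191))/(-272) + 2/(1/(-353)) = (100*(-1/191))*(-1/272) + 2/(-1/353) = -100/191*(-1/272) + 2*(-353) = 25/12988 - 706 = -9169503/12988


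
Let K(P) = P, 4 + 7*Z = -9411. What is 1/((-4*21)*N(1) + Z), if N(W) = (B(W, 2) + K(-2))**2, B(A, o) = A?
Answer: -1/1429 ≈ -0.00069979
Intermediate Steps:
Z = -1345 (Z = -4/7 + (1/7)*(-9411) = -4/7 - 9411/7 = -1345)
N(W) = (-2 + W)**2 (N(W) = (W - 2)**2 = (-2 + W)**2)
1/((-4*21)*N(1) + Z) = 1/((-4*21)*(-2 + 1)**2 - 1345) = 1/(-84*(-1)**2 - 1345) = 1/(-84*1 - 1345) = 1/(-84 - 1345) = 1/(-1429) = -1/1429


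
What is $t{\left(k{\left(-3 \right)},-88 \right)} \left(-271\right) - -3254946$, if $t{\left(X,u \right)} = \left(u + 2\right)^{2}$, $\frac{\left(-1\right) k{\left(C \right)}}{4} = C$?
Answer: $1250630$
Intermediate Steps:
$k{\left(C \right)} = - 4 C$
$t{\left(X,u \right)} = \left(2 + u\right)^{2}$
$t{\left(k{\left(-3 \right)},-88 \right)} \left(-271\right) - -3254946 = \left(2 - 88\right)^{2} \left(-271\right) - -3254946 = \left(-86\right)^{2} \left(-271\right) + 3254946 = 7396 \left(-271\right) + 3254946 = -2004316 + 3254946 = 1250630$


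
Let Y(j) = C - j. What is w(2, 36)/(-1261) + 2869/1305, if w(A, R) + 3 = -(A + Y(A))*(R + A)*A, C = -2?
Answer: 3423364/1645605 ≈ 2.0803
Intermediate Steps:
Y(j) = -2 - j
w(A, R) = -3 - A*(-2*A - 2*R) (w(A, R) = -3 - (A + (-2 - A))*(R + A)*A = -3 - (-2*(A + R))*A = -3 - (-2*A - 2*R)*A = -3 - A*(-2*A - 2*R))
w(2, 36)/(-1261) + 2869/1305 = (-3 + 2*2² + 2*2*36)/(-1261) + 2869/1305 = (-3 + 2*4 + 144)*(-1/1261) + 2869*(1/1305) = (-3 + 8 + 144)*(-1/1261) + 2869/1305 = 149*(-1/1261) + 2869/1305 = -149/1261 + 2869/1305 = 3423364/1645605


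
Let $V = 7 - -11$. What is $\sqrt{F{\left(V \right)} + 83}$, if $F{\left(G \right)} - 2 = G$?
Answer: $\sqrt{103} \approx 10.149$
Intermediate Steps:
$V = 18$ ($V = 7 + 11 = 18$)
$F{\left(G \right)} = 2 + G$
$\sqrt{F{\left(V \right)} + 83} = \sqrt{\left(2 + 18\right) + 83} = \sqrt{20 + 83} = \sqrt{103}$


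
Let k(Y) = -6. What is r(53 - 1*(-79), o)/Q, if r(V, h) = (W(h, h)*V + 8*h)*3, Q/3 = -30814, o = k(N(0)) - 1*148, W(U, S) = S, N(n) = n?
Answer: 1540/2201 ≈ 0.69968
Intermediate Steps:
o = -154 (o = -6 - 1*148 = -6 - 148 = -154)
Q = -92442 (Q = 3*(-30814) = -92442)
r(V, h) = 24*h + 3*V*h (r(V, h) = (h*V + 8*h)*3 = (V*h + 8*h)*3 = (8*h + V*h)*3 = 24*h + 3*V*h)
r(53 - 1*(-79), o)/Q = (3*(-154)*(8 + (53 - 1*(-79))))/(-92442) = (3*(-154)*(8 + (53 + 79)))*(-1/92442) = (3*(-154)*(8 + 132))*(-1/92442) = (3*(-154)*140)*(-1/92442) = -64680*(-1/92442) = 1540/2201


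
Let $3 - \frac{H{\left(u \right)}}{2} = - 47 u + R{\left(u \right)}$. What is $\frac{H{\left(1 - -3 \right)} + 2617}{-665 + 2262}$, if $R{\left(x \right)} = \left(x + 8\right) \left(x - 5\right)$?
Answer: $\frac{3023}{1597} \approx 1.8929$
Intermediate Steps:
$R{\left(x \right)} = \left(-5 + x\right) \left(8 + x\right)$ ($R{\left(x \right)} = \left(8 + x\right) \left(-5 + x\right) = \left(-5 + x\right) \left(8 + x\right)$)
$H{\left(u \right)} = 86 - 2 u^{2} + 88 u$ ($H{\left(u \right)} = 6 - 2 \left(- 47 u + \left(-40 + u^{2} + 3 u\right)\right) = 6 - 2 \left(-40 + u^{2} - 44 u\right) = 6 + \left(80 - 2 u^{2} + 88 u\right) = 86 - 2 u^{2} + 88 u$)
$\frac{H{\left(1 - -3 \right)} + 2617}{-665 + 2262} = \frac{\left(86 - 2 \left(1 - -3\right)^{2} + 88 \left(1 - -3\right)\right) + 2617}{-665 + 2262} = \frac{\left(86 - 2 \left(1 + 3\right)^{2} + 88 \left(1 + 3\right)\right) + 2617}{1597} = \left(\left(86 - 2 \cdot 4^{2} + 88 \cdot 4\right) + 2617\right) \frac{1}{1597} = \left(\left(86 - 32 + 352\right) + 2617\right) \frac{1}{1597} = \left(406 + 2617\right) \frac{1}{1597} = 3023 \cdot \frac{1}{1597} = \frac{3023}{1597}$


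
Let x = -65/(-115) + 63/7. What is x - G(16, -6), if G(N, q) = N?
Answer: -148/23 ≈ -6.4348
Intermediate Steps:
x = 220/23 (x = -65*(-1/115) + 63*(1/7) = 13/23 + 9 = 220/23 ≈ 9.5652)
x - G(16, -6) = 220/23 - 1*16 = 220/23 - 16 = -148/23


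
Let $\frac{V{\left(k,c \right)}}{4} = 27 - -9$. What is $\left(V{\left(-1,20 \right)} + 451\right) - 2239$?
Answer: $-1644$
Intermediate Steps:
$V{\left(k,c \right)} = 144$ ($V{\left(k,c \right)} = 4 \left(27 - -9\right) = 4 \left(27 + 9\right) = 4 \cdot 36 = 144$)
$\left(V{\left(-1,20 \right)} + 451\right) - 2239 = \left(144 + 451\right) - 2239 = 595 - 2239 = -1644$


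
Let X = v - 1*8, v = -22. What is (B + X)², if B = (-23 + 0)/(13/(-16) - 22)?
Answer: 111978724/133225 ≈ 840.52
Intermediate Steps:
B = 368/365 (B = -23/(13*(-1/16) - 22) = -23/(-13/16 - 22) = -23/(-365/16) = -23*(-16/365) = 368/365 ≈ 1.0082)
X = -30 (X = -22 - 1*8 = -22 - 8 = -30)
(B + X)² = (368/365 - 30)² = (-10582/365)² = 111978724/133225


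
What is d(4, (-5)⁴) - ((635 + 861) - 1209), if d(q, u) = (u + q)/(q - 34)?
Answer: -9239/30 ≈ -307.97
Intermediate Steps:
d(q, u) = (q + u)/(-34 + q)
d(4, (-5)⁴) - ((635 + 861) - 1209) = (4 + (-5)⁴)/(-34 + 4) - ((635 + 861) - 1209) = (4 + 625)/(-30) - (1496 - 1209) = -1/30*629 - 1*287 = -629/30 - 287 = -9239/30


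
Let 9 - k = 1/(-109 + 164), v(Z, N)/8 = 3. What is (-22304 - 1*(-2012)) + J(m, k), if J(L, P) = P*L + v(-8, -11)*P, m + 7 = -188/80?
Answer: -11088229/550 ≈ -20160.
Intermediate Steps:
v(Z, N) = 24 (v(Z, N) = 8*3 = 24)
m = -187/20 (m = -7 - 188/80 = -7 - 188*1/80 = -7 - 47/20 = -187/20 ≈ -9.3500)
k = 494/55 (k = 9 - 1/(-109 + 164) = 9 - 1/55 = 494/55 ≈ 8.9818)
J(L, P) = 24*P + L*P (J(L, P) = P*L + 24*P = L*P + 24*P = 24*P + L*P)
(-22304 - 1*(-2012)) + J(m, k) = (-22304 - 1*(-2012)) + 494*(24 - 187/20)/55 = (-22304 + 2012) + (494/55)*(293/20) = -20292 + 72371/550 = -11088229/550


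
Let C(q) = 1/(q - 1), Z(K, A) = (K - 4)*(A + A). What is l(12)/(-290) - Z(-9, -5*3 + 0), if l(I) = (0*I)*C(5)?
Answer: -390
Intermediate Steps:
Z(K, A) = 2*A*(-4 + K) (Z(K, A) = (-4 + K)*(2*A) = 2*A*(-4 + K))
C(q) = 1/(-1 + q)
l(I) = 0 (l(I) = (0*I)/(-1 + 5) = 0/4 = 0*(¼) = 0)
l(12)/(-290) - Z(-9, -5*3 + 0) = 0/(-290) - 2*(-5*3 + 0)*(-4 - 9) = 0*(-1/290) - 2*(-15 + 0)*(-13) = 0 - 2*(-15)*(-13) = 0 - 1*390 = 0 - 390 = -390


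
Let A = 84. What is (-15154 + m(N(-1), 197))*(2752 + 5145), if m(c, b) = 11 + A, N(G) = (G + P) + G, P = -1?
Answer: -118920923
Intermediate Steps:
N(G) = -1 + 2*G (N(G) = (G - 1) + G = (-1 + G) + G = -1 + 2*G)
m(c, b) = 95 (m(c, b) = 11 + 84 = 95)
(-15154 + m(N(-1), 197))*(2752 + 5145) = (-15154 + 95)*(2752 + 5145) = -15059*7897 = -118920923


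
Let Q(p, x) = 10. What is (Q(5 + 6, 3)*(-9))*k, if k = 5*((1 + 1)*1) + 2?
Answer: -1080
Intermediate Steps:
k = 12 (k = 5*(2*1) + 2 = 5*2 + 2 = 10 + 2 = 12)
(Q(5 + 6, 3)*(-9))*k = (10*(-9))*12 = -90*12 = -1080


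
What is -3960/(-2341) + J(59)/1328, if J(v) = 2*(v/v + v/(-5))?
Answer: 6510393/3886060 ≈ 1.6753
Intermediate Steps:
J(v) = 2 - 2*v/5 (J(v) = 2*(1 + v*(-⅕)) = 2*(1 - v/5) = 2 - 2*v/5)
-3960/(-2341) + J(59)/1328 = -3960/(-2341) + (2 - ⅖*59)/1328 = -3960*(-1/2341) + (2 - 118/5)*(1/1328) = 3960/2341 - 108/5*1/1328 = 3960/2341 - 27/1660 = 6510393/3886060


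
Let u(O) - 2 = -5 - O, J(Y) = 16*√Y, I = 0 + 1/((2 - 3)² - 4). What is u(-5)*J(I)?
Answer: 32*I*√3/3 ≈ 18.475*I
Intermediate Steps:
I = -⅓ (I = 0 + 1/((-1)² - 4) = 0 + 1/(1 - 4) = 0 + 1/(-3) = 0 - ⅓ = -⅓ ≈ -0.33333)
u(O) = -3 - O (u(O) = 2 + (-5 - O) = -3 - O)
u(-5)*J(I) = (-3 - 1*(-5))*(16*√(-⅓)) = (-3 + 5)*(16*(I*√3/3)) = 2*(16*I*√3/3) = 32*I*√3/3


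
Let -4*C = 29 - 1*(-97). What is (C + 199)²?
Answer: 112225/4 ≈ 28056.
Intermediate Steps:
C = -63/2 (C = -(29 - 1*(-97))/4 = -(29 + 97)/4 = -¼*126 = -63/2 ≈ -31.500)
(C + 199)² = (-63/2 + 199)² = (335/2)² = 112225/4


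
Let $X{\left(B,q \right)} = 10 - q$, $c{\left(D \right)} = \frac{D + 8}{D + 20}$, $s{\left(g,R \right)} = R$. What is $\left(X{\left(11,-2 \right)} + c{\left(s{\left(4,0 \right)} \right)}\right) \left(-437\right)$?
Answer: $- \frac{27094}{5} \approx -5418.8$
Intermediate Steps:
$c{\left(D \right)} = \frac{8 + D}{20 + D}$
$\left(X{\left(11,-2 \right)} + c{\left(s{\left(4,0 \right)} \right)}\right) \left(-437\right) = \left(\left(10 - -2\right) + \frac{8 + 0}{20 + 0}\right) \left(-437\right) = \left(\left(10 + 2\right) + \frac{1}{20} \cdot 8\right) \left(-437\right) = \left(12 + \frac{1}{20} \cdot 8\right) \left(-437\right) = \left(12 + \frac{2}{5}\right) \left(-437\right) = \frac{62}{5} \left(-437\right) = - \frac{27094}{5}$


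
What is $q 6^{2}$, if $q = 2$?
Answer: $72$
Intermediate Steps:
$q 6^{2} = 2 \cdot 6^{2} = 2 \cdot 36 = 72$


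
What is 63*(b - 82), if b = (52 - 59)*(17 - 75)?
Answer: 20412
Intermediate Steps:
b = 406 (b = -7*(-58) = 406)
63*(b - 82) = 63*(406 - 82) = 63*324 = 20412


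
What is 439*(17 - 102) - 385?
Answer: -37700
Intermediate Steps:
439*(17 - 102) - 385 = 439*(-85) - 385 = -37315 - 385 = -37700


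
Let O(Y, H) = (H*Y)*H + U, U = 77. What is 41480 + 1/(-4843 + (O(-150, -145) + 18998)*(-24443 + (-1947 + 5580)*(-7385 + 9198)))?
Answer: 853256890374221639/20570320404393 ≈ 41480.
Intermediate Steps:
O(Y, H) = 77 + Y*H² (O(Y, H) = (H*Y)*H + 77 = Y*H² + 77 = 77 + Y*H²)
41480 + 1/(-4843 + (O(-150, -145) + 18998)*(-24443 + (-1947 + 5580)*(-7385 + 9198))) = 41480 + 1/(-4843 + ((77 - 150*(-145)²) + 18998)*(-24443 + (-1947 + 5580)*(-7385 + 9198))) = 41480 + 1/(-4843 + ((77 - 150*21025) + 18998)*(-24443 + 3633*1813)) = 41480 + 1/(-4843 + ((77 - 3153750) + 18998)*(-24443 + 6586629)) = 41480 + 1/(-4843 + (-3153673 + 18998)*6562186) = 41480 + 1/(-4843 - 3134675*6562186) = 41480 + 1/(-4843 - 20570320399550) = 41480 + 1/(-20570320404393) = 41480 - 1/20570320404393 = 853256890374221639/20570320404393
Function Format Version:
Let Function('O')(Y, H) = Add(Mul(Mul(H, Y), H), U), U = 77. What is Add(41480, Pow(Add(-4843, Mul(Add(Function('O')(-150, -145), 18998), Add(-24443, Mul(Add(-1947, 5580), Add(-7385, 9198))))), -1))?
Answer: Rational(853256890374221639, 20570320404393) ≈ 41480.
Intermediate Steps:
Function('O')(Y, H) = Add(77, Mul(Y, Pow(H, 2))) (Function('O')(Y, H) = Add(Mul(Mul(H, Y), H), 77) = Add(Mul(Y, Pow(H, 2)), 77) = Add(77, Mul(Y, Pow(H, 2))))
Add(41480, Pow(Add(-4843, Mul(Add(Function('O')(-150, -145), 18998), Add(-24443, Mul(Add(-1947, 5580), Add(-7385, 9198))))), -1)) = Add(41480, Pow(Add(-4843, Mul(Add(Add(77, Mul(-150, Pow(-145, 2))), 18998), Add(-24443, Mul(Add(-1947, 5580), Add(-7385, 9198))))), -1)) = Add(41480, Pow(Add(-4843, Mul(Add(Add(77, Mul(-150, 21025)), 18998), Add(-24443, Mul(3633, 1813)))), -1)) = Add(41480, Pow(Add(-4843, Mul(Add(Add(77, -3153750), 18998), Add(-24443, 6586629))), -1)) = Add(41480, Pow(Add(-4843, Mul(Add(-3153673, 18998), 6562186)), -1)) = Add(41480, Pow(Add(-4843, Mul(-3134675, 6562186)), -1)) = Add(41480, Pow(Add(-4843, -20570320399550), -1)) = Add(41480, Pow(-20570320404393, -1)) = Add(41480, Rational(-1, 20570320404393)) = Rational(853256890374221639, 20570320404393)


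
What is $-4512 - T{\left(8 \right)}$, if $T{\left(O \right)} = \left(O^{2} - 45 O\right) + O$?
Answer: $-4224$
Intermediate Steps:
$T{\left(O \right)} = O^{2} - 44 O$
$-4512 - T{\left(8 \right)} = -4512 - 8 \left(-44 + 8\right) = -4512 - 8 \left(-36\right) = -4512 - -288 = -4512 + 288 = -4224$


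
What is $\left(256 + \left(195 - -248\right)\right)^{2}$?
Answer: $488601$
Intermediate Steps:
$\left(256 + \left(195 - -248\right)\right)^{2} = \left(256 + \left(195 + 248\right)\right)^{2} = \left(256 + 443\right)^{2} = 699^{2} = 488601$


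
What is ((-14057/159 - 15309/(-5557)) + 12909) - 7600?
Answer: 4615155349/883563 ≈ 5223.3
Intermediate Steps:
((-14057/159 - 15309/(-5557)) + 12909) - 7600 = ((-14057*1/159 - 15309*(-1/5557)) + 12909) - 7600 = ((-14057/159 + 15309/5557) + 12909) - 7600 = (-75680618/883563 + 12909) - 7600 = 11330234149/883563 - 7600 = 4615155349/883563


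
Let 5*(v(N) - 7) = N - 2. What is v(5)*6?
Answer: 228/5 ≈ 45.600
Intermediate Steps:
v(N) = 33/5 + N/5 (v(N) = 7 + (N - 2)/5 = 7 + (-2 + N)/5 = 7 + (-2/5 + N/5) = 33/5 + N/5)
v(5)*6 = (33/5 + (1/5)*5)*6 = (33/5 + 1)*6 = (38/5)*6 = 228/5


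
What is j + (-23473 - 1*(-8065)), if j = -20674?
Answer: -36082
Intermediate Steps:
j + (-23473 - 1*(-8065)) = -20674 + (-23473 - 1*(-8065)) = -20674 + (-23473 + 8065) = -20674 - 15408 = -36082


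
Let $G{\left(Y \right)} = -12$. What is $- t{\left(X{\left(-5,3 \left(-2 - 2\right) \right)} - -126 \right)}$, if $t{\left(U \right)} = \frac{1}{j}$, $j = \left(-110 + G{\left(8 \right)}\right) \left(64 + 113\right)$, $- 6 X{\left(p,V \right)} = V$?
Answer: $\frac{1}{21594} \approx 4.6309 \cdot 10^{-5}$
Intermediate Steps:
$X{\left(p,V \right)} = - \frac{V}{6}$
$j = -21594$ ($j = \left(-110 - 12\right) \left(64 + 113\right) = \left(-122\right) 177 = -21594$)
$t{\left(U \right)} = - \frac{1}{21594}$ ($t{\left(U \right)} = \frac{1}{-21594} = - \frac{1}{21594}$)
$- t{\left(X{\left(-5,3 \left(-2 - 2\right) \right)} - -126 \right)} = \left(-1\right) \left(- \frac{1}{21594}\right) = \frac{1}{21594}$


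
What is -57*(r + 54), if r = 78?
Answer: -7524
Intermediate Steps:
-57*(r + 54) = -57*(78 + 54) = -57*132 = -7524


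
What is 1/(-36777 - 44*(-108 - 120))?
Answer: -1/26745 ≈ -3.7390e-5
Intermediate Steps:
1/(-36777 - 44*(-108 - 120)) = 1/(-36777 - 44*(-228)) = 1/(-36777 + 10032) = 1/(-26745) = -1/26745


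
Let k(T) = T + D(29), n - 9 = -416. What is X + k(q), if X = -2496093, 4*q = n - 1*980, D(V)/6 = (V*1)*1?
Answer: -9985063/4 ≈ -2.4963e+6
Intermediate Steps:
n = -407 (n = 9 - 416 = -407)
D(V) = 6*V (D(V) = 6*((V*1)*1) = 6*(V*1) = 6*V)
q = -1387/4 (q = (-407 - 1*980)/4 = (-407 - 980)/4 = (¼)*(-1387) = -1387/4 ≈ -346.75)
k(T) = 174 + T (k(T) = T + 6*29 = T + 174 = 174 + T)
X + k(q) = -2496093 + (174 - 1387/4) = -2496093 - 691/4 = -9985063/4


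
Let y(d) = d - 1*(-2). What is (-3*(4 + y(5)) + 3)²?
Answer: 900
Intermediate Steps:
y(d) = 2 + d (y(d) = d + 2 = 2 + d)
(-3*(4 + y(5)) + 3)² = (-3*(4 + (2 + 5)) + 3)² = (-3*(4 + 7) + 3)² = (-3*11 + 3)² = (-33 + 3)² = (-30)² = 900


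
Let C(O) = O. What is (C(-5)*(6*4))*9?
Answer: -1080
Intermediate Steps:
(C(-5)*(6*4))*9 = -30*4*9 = -5*24*9 = -120*9 = -1080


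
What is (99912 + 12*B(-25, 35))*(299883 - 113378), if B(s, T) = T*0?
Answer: 18634087560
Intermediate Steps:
B(s, T) = 0
(99912 + 12*B(-25, 35))*(299883 - 113378) = (99912 + 12*0)*(299883 - 113378) = (99912 + 0)*186505 = 99912*186505 = 18634087560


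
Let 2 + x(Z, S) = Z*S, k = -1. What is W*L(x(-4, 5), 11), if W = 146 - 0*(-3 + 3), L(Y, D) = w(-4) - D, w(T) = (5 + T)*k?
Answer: -1752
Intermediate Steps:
w(T) = -5 - T (w(T) = (5 + T)*(-1) = -5 - T)
x(Z, S) = -2 + S*Z (x(Z, S) = -2 + Z*S = -2 + S*Z)
L(Y, D) = -1 - D (L(Y, D) = (-5 - 1*(-4)) - D = (-5 + 4) - D = -1 - D)
W = 146 (W = 146 - 0*0 = 146 - 1*0 = 146 + 0 = 146)
W*L(x(-4, 5), 11) = 146*(-1 - 1*11) = 146*(-1 - 11) = 146*(-12) = -1752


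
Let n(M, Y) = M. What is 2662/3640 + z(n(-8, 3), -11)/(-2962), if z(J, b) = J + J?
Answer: 1985771/2695420 ≈ 0.73672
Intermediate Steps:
z(J, b) = 2*J
2662/3640 + z(n(-8, 3), -11)/(-2962) = 2662/3640 + (2*(-8))/(-2962) = 2662*(1/3640) - 16*(-1/2962) = 1331/1820 + 8/1481 = 1985771/2695420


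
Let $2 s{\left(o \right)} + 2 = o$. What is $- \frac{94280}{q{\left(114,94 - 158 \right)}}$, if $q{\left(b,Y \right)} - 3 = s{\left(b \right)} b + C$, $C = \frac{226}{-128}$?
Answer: $- \frac{1206784}{81731} \approx -14.765$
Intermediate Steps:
$s{\left(o \right)} = -1 + \frac{o}{2}$
$C = - \frac{113}{64}$ ($C = 226 \left(- \frac{1}{128}\right) = - \frac{113}{64} \approx -1.7656$)
$q{\left(b,Y \right)} = \frac{79}{64} + b \left(-1 + \frac{b}{2}\right)$ ($q{\left(b,Y \right)} = 3 + \left(\left(-1 + \frac{b}{2}\right) b - \frac{113}{64}\right) = 3 + \left(b \left(-1 + \frac{b}{2}\right) - \frac{113}{64}\right) = 3 + \left(- \frac{113}{64} + b \left(-1 + \frac{b}{2}\right)\right) = \frac{79}{64} + b \left(-1 + \frac{b}{2}\right)$)
$- \frac{94280}{q{\left(114,94 - 158 \right)}} = - \frac{94280}{\frac{79}{64} + \frac{1}{2} \cdot 114 \left(-2 + 114\right)} = - \frac{94280}{\frac{79}{64} + \frac{1}{2} \cdot 114 \cdot 112} = - \frac{94280}{\frac{79}{64} + 6384} = - \frac{94280}{\frac{408655}{64}} = \left(-94280\right) \frac{64}{408655} = - \frac{1206784}{81731}$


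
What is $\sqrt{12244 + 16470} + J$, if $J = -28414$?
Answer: $-28414 + 7 \sqrt{586} \approx -28245.0$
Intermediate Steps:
$\sqrt{12244 + 16470} + J = \sqrt{12244 + 16470} - 28414 = \sqrt{28714} - 28414 = 7 \sqrt{586} - 28414 = -28414 + 7 \sqrt{586}$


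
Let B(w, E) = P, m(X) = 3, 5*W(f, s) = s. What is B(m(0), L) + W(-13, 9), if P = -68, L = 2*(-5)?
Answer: -331/5 ≈ -66.200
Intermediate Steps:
W(f, s) = s/5
L = -10
B(w, E) = -68
B(m(0), L) + W(-13, 9) = -68 + (⅕)*9 = -68 + 9/5 = -331/5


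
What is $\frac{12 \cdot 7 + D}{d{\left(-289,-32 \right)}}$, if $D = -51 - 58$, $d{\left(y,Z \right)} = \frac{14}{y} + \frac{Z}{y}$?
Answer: $- \frac{7225}{18} \approx -401.39$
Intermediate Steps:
$D = -109$ ($D = -51 - 58 = -109$)
$\frac{12 \cdot 7 + D}{d{\left(-289,-32 \right)}} = \frac{12 \cdot 7 - 109}{\frac{1}{-289} \left(14 - 32\right)} = \frac{84 - 109}{\left(- \frac{1}{289}\right) \left(-18\right)} = - \frac{25}{\frac{18}{289}} = \left(-25\right) \frac{289}{18} = - \frac{7225}{18}$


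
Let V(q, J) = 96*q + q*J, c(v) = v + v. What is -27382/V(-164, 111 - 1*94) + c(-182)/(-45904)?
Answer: 78980561/53168308 ≈ 1.4855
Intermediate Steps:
c(v) = 2*v
V(q, J) = 96*q + J*q
-27382/V(-164, 111 - 1*94) + c(-182)/(-45904) = -27382*(-1/(164*(96 + (111 - 1*94)))) + (2*(-182))/(-45904) = -27382*(-1/(164*(96 + (111 - 94)))) - 364*(-1/45904) = -27382*(-1/(164*(96 + 17))) + 91/11476 = -27382/((-164*113)) + 91/11476 = -27382/(-18532) + 91/11476 = -27382*(-1/18532) + 91/11476 = 13691/9266 + 91/11476 = 78980561/53168308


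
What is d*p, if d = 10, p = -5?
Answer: -50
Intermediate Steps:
d*p = 10*(-5) = -50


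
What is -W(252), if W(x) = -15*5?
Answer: 75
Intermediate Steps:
W(x) = -75
-W(252) = -1*(-75) = 75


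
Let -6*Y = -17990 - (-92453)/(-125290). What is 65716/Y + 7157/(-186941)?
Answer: 9219004688454619/421376146897373 ≈ 21.878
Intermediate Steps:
Y = 2254059553/751740 (Y = -(-17990 - (-92453)/(-125290))/6 = -(-17990 - (-92453)*(-1)/125290)/6 = -(-17990 - 1*92453/125290)/6 = -(-17990 - 92453/125290)/6 = -⅙*(-2254059553/125290) = 2254059553/751740 ≈ 2998.5)
65716/Y + 7157/(-186941) = 65716/(2254059553/751740) + 7157/(-186941) = 65716*(751740/2254059553) + 7157*(-1/186941) = 49401345840/2254059553 - 7157/186941 = 9219004688454619/421376146897373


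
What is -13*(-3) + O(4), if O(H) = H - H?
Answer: 39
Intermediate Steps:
O(H) = 0
-13*(-3) + O(4) = -13*(-3) + 0 = 39 + 0 = 39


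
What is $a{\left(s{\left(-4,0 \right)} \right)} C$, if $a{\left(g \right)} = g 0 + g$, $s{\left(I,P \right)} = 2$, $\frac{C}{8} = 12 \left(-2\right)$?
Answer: $-384$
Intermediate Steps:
$C = -192$ ($C = 8 \cdot 12 \left(-2\right) = 8 \left(-24\right) = -192$)
$a{\left(g \right)} = g$ ($a{\left(g \right)} = 0 + g = g$)
$a{\left(s{\left(-4,0 \right)} \right)} C = 2 \left(-192\right) = -384$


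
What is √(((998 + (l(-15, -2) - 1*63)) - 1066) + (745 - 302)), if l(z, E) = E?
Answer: √310 ≈ 17.607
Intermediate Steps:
√(((998 + (l(-15, -2) - 1*63)) - 1066) + (745 - 302)) = √(((998 + (-2 - 1*63)) - 1066) + (745 - 302)) = √(((998 + (-2 - 63)) - 1066) + 443) = √(((998 - 65) - 1066) + 443) = √((933 - 1066) + 443) = √(-133 + 443) = √310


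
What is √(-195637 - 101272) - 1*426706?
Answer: -426706 + I*√296909 ≈ -4.2671e+5 + 544.89*I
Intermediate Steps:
√(-195637 - 101272) - 1*426706 = √(-296909) - 426706 = I*√296909 - 426706 = -426706 + I*√296909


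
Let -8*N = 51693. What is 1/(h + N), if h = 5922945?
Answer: 8/47331867 ≈ 1.6902e-7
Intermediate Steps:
N = -51693/8 (N = -⅛*51693 = -51693/8 ≈ -6461.6)
1/(h + N) = 1/(5922945 - 51693/8) = 1/(47331867/8) = 8/47331867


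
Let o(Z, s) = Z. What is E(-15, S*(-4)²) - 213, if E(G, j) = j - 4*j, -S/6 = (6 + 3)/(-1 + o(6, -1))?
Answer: 1527/5 ≈ 305.40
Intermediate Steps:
S = -54/5 (S = -6*(6 + 3)/(-1 + 6) = -54/5 ≈ -10.800)
E(G, j) = -3*j
E(-15, S*(-4)²) - 213 = -(-162)*(-4)²/5 - 213 = -(-162)*16/5 - 213 = -3*(-864/5) - 213 = 2592/5 - 213 = 1527/5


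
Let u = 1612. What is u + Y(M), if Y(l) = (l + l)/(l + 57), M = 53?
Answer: 88713/55 ≈ 1613.0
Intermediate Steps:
Y(l) = 2*l/(57 + l) (Y(l) = (2*l)/(57 + l) = 2*l/(57 + l))
u + Y(M) = 1612 + 2*53/(57 + 53) = 1612 + 2*53/110 = 1612 + 2*53*(1/110) = 1612 + 53/55 = 88713/55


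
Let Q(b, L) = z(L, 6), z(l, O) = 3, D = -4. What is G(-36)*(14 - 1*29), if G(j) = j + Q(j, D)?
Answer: 495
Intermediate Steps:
Q(b, L) = 3
G(j) = 3 + j (G(j) = j + 3 = 3 + j)
G(-36)*(14 - 1*29) = (3 - 36)*(14 - 1*29) = -33*(14 - 29) = -33*(-15) = 495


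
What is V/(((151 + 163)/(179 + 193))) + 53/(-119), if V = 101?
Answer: 2227213/18683 ≈ 119.21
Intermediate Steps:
V/(((151 + 163)/(179 + 193))) + 53/(-119) = 101/(((151 + 163)/(179 + 193))) + 53/(-119) = 101/((314/372)) + 53*(-1/119) = 101/((314*(1/372))) - 53/119 = 101/(157/186) - 53/119 = 101*(186/157) - 53/119 = 18786/157 - 53/119 = 2227213/18683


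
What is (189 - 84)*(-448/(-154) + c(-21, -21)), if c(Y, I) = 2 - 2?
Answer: 3360/11 ≈ 305.45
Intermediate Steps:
c(Y, I) = 0
(189 - 84)*(-448/(-154) + c(-21, -21)) = (189 - 84)*(-448/(-154) + 0) = 105*(-448*(-1/154) + 0) = 105*(32/11 + 0) = 105*(32/11) = 3360/11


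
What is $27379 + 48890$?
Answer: $76269$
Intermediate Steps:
$27379 + 48890 = 76269$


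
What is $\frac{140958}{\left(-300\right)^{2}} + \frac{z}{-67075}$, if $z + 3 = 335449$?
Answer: $- \frac{46078627}{13415000} \approx -3.4349$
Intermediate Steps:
$z = 335446$ ($z = -3 + 335449 = 335446$)
$\frac{140958}{\left(-300\right)^{2}} + \frac{z}{-67075} = \frac{140958}{\left(-300\right)^{2}} + \frac{335446}{-67075} = \frac{140958}{90000} + 335446 \left(- \frac{1}{67075}\right) = 140958 \cdot \frac{1}{90000} - \frac{335446}{67075} = \frac{7831}{5000} - \frac{335446}{67075} = - \frac{46078627}{13415000}$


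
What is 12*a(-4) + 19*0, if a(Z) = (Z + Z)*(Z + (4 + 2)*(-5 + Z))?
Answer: 5568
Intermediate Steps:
a(Z) = 2*Z*(-30 + 7*Z) (a(Z) = (2*Z)*(Z + 6*(-5 + Z)) = (2*Z)*(Z + (-30 + 6*Z)) = (2*Z)*(-30 + 7*Z) = 2*Z*(-30 + 7*Z))
12*a(-4) + 19*0 = 12*(2*(-4)*(-30 + 7*(-4))) + 19*0 = 12*(2*(-4)*(-30 - 28)) + 0 = 12*(2*(-4)*(-58)) + 0 = 12*464 + 0 = 5568 + 0 = 5568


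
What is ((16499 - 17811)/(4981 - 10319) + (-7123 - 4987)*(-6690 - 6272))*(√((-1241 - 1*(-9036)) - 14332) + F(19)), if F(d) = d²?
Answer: 151241834535196/2669 + 418952450236*I*√6537/2669 ≈ 5.6666e+10 + 1.2691e+10*I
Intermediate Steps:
((16499 - 17811)/(4981 - 10319) + (-7123 - 4987)*(-6690 - 6272))*(√((-1241 - 1*(-9036)) - 14332) + F(19)) = ((16499 - 17811)/(4981 - 10319) + (-7123 - 4987)*(-6690 - 6272))*(√((-1241 - 1*(-9036)) - 14332) + 19²) = (-1312/(-5338) - 12110*(-12962))*(√((-1241 + 9036) - 14332) + 361) = (-1312*(-1/5338) + 156969820)*(√(7795 - 14332) + 361) = (656/2669 + 156969820)*(√(-6537) + 361) = 418952450236*(I*√6537 + 361)/2669 = 418952450236*(361 + I*√6537)/2669 = 151241834535196/2669 + 418952450236*I*√6537/2669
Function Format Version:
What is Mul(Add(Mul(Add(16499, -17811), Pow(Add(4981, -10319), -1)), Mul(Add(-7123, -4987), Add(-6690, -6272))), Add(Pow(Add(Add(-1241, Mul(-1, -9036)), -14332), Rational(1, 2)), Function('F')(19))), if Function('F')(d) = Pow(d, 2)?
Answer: Add(Rational(151241834535196, 2669), Mul(Rational(418952450236, 2669), I, Pow(6537, Rational(1, 2)))) ≈ Add(5.6666e+10, Mul(1.2691e+10, I))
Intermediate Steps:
Mul(Add(Mul(Add(16499, -17811), Pow(Add(4981, -10319), -1)), Mul(Add(-7123, -4987), Add(-6690, -6272))), Add(Pow(Add(Add(-1241, Mul(-1, -9036)), -14332), Rational(1, 2)), Function('F')(19))) = Mul(Add(Mul(Add(16499, -17811), Pow(Add(4981, -10319), -1)), Mul(Add(-7123, -4987), Add(-6690, -6272))), Add(Pow(Add(Add(-1241, Mul(-1, -9036)), -14332), Rational(1, 2)), Pow(19, 2))) = Mul(Add(Mul(-1312, Pow(-5338, -1)), Mul(-12110, -12962)), Add(Pow(Add(Add(-1241, 9036), -14332), Rational(1, 2)), 361)) = Mul(Add(Mul(-1312, Rational(-1, 5338)), 156969820), Add(Pow(Add(7795, -14332), Rational(1, 2)), 361)) = Mul(Add(Rational(656, 2669), 156969820), Add(Pow(-6537, Rational(1, 2)), 361)) = Mul(Rational(418952450236, 2669), Add(Mul(I, Pow(6537, Rational(1, 2))), 361)) = Mul(Rational(418952450236, 2669), Add(361, Mul(I, Pow(6537, Rational(1, 2))))) = Add(Rational(151241834535196, 2669), Mul(Rational(418952450236, 2669), I, Pow(6537, Rational(1, 2))))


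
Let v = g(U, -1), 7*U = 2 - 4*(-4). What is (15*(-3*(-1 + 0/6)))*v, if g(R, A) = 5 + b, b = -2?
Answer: 135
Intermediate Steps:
U = 18/7 (U = (2 - 4*(-4))/7 = (2 + 16)/7 = (⅐)*18 = 18/7 ≈ 2.5714)
g(R, A) = 3 (g(R, A) = 5 - 2 = 3)
v = 3
(15*(-3*(-1 + 0/6)))*v = (15*(-3*(-1 + 0/6)))*3 = (15*(-3*(-1 + 0*(⅙))))*3 = (15*(-3*(-1 + 0)))*3 = (15*(-3*(-1)))*3 = (15*3)*3 = 45*3 = 135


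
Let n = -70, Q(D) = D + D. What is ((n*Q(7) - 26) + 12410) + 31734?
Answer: 43138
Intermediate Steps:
Q(D) = 2*D
((n*Q(7) - 26) + 12410) + 31734 = ((-140*7 - 26) + 12410) + 31734 = ((-70*14 - 26) + 12410) + 31734 = ((-980 - 26) + 12410) + 31734 = (-1006 + 12410) + 31734 = 11404 + 31734 = 43138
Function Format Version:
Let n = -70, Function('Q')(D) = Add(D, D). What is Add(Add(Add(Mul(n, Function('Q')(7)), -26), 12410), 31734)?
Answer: 43138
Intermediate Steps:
Function('Q')(D) = Mul(2, D)
Add(Add(Add(Mul(n, Function('Q')(7)), -26), 12410), 31734) = Add(Add(Add(Mul(-70, Mul(2, 7)), -26), 12410), 31734) = Add(Add(Add(Mul(-70, 14), -26), 12410), 31734) = Add(Add(Add(-980, -26), 12410), 31734) = Add(Add(-1006, 12410), 31734) = Add(11404, 31734) = 43138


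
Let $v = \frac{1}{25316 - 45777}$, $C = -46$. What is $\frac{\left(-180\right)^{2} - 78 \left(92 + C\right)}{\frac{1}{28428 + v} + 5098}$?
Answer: $\frac{5586313608428}{988443251849} \approx 5.6516$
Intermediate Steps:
$v = - \frac{1}{20461}$ ($v = \frac{1}{-20461} = - \frac{1}{20461} \approx -4.8873 \cdot 10^{-5}$)
$\frac{\left(-180\right)^{2} - 78 \left(92 + C\right)}{\frac{1}{28428 + v} + 5098} = \frac{\left(-180\right)^{2} - 78 \left(92 - 46\right)}{\frac{1}{28428 - \frac{1}{20461}} + 5098} = \frac{32400 - 3588}{\frac{1}{\frac{581665307}{20461}} + 5098} = \frac{32400 - 3588}{\frac{20461}{581665307} + 5098} = \frac{28812}{\frac{2965329755547}{581665307}} = 28812 \cdot \frac{581665307}{2965329755547} = \frac{5586313608428}{988443251849}$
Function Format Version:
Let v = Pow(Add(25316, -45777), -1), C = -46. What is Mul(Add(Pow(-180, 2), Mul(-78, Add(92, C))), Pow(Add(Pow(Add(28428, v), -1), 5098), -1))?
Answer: Rational(5586313608428, 988443251849) ≈ 5.6516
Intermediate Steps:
v = Rational(-1, 20461) (v = Pow(-20461, -1) = Rational(-1, 20461) ≈ -4.8873e-5)
Mul(Add(Pow(-180, 2), Mul(-78, Add(92, C))), Pow(Add(Pow(Add(28428, v), -1), 5098), -1)) = Mul(Add(Pow(-180, 2), Mul(-78, Add(92, -46))), Pow(Add(Pow(Add(28428, Rational(-1, 20461)), -1), 5098), -1)) = Mul(Add(32400, Mul(-78, 46)), Pow(Add(Pow(Rational(581665307, 20461), -1), 5098), -1)) = Mul(Add(32400, -3588), Pow(Add(Rational(20461, 581665307), 5098), -1)) = Mul(28812, Pow(Rational(2965329755547, 581665307), -1)) = Mul(28812, Rational(581665307, 2965329755547)) = Rational(5586313608428, 988443251849)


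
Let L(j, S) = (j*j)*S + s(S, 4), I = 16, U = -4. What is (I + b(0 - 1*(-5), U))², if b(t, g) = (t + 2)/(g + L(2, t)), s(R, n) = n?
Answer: 106929/400 ≈ 267.32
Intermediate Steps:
L(j, S) = 4 + S*j² (L(j, S) = (j*j)*S + 4 = j²*S + 4 = S*j² + 4 = 4 + S*j²)
b(t, g) = (2 + t)/(4 + g + 4*t) (b(t, g) = (t + 2)/(g + (4 + t*2²)) = (2 + t)/(g + (4 + t*4)) = (2 + t)/(g + (4 + 4*t)) = (2 + t)/(4 + g + 4*t))
(I + b(0 - 1*(-5), U))² = (16 + (2 + (0 - 1*(-5)))/(4 - 4 + 4*(0 - 1*(-5))))² = (16 + (2 + (0 + 5))/(4 - 4 + 4*(0 + 5)))² = (16 + (2 + 5)/(4 - 4 + 4*5))² = (16 + 7/(4 - 4 + 20))² = (16 + 7/20)² = (327/20)² = 106929/400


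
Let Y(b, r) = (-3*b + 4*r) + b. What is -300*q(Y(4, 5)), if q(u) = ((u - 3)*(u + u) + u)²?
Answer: -15595200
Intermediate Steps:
Y(b, r) = -2*b + 4*r
q(u) = (u + 2*u*(-3 + u))² (q(u) = ((-3 + u)*(2*u) + u)² = (2*u*(-3 + u) + u)² = (u + 2*u*(-3 + u))²)
-300*q(Y(4, 5)) = -300*(-2*4 + 4*5)²*(-5 + 2*(-2*4 + 4*5))² = -300*(-8 + 20)²*(-5 + 2*(-8 + 20))² = -300*12²*(-5 + 2*12)² = -43200*(-5 + 24)² = -43200*19² = -43200*361 = -300*51984 = -15595200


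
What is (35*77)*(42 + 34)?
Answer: 204820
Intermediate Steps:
(35*77)*(42 + 34) = 2695*76 = 204820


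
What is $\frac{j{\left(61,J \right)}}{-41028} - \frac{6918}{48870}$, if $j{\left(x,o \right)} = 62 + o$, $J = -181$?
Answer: $- \frac{15445343}{111391020} \approx -0.13866$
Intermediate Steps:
$\frac{j{\left(61,J \right)}}{-41028} - \frac{6918}{48870} = \frac{62 - 181}{-41028} - \frac{6918}{48870} = \left(-119\right) \left(- \frac{1}{41028}\right) - \frac{1153}{8145} = \frac{119}{41028} - \frac{1153}{8145} = - \frac{15445343}{111391020}$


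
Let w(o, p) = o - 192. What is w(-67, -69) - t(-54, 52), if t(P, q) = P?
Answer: -205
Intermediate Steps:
w(o, p) = -192 + o
w(-67, -69) - t(-54, 52) = (-192 - 67) - 1*(-54) = -259 + 54 = -205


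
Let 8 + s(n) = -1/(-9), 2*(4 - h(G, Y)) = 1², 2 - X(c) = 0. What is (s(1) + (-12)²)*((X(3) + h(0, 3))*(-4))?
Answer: -26950/9 ≈ -2994.4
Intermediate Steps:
X(c) = 2 (X(c) = 2 - 1*0 = 2 + 0 = 2)
h(G, Y) = 7/2 (h(G, Y) = 4 - ½*1² = 4 - ½*1 = 4 - ½ = 7/2)
s(n) = -71/9 (s(n) = -8 - 1/(-9) = -8 - 1*(-⅑) = -8 + ⅑ = -71/9)
(s(1) + (-12)²)*((X(3) + h(0, 3))*(-4)) = (-71/9 + (-12)²)*((2 + 7/2)*(-4)) = (-71/9 + 144)*((11/2)*(-4)) = (1225/9)*(-22) = -26950/9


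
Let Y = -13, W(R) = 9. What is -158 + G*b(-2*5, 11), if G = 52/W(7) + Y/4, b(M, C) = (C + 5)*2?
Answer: -694/9 ≈ -77.111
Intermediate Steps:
b(M, C) = 10 + 2*C (b(M, C) = (5 + C)*2 = 10 + 2*C)
G = 91/36 (G = 52/9 - 13/4 = 91/36 ≈ 2.5278)
-158 + G*b(-2*5, 11) = -158 + 91*(10 + 2*11)/36 = -158 + 91*(10 + 22)/36 = -158 + (91/36)*32 = -158 + 728/9 = -694/9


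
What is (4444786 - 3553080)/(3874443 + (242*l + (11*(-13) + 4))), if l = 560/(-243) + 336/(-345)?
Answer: 12459362085/54122627104 ≈ 0.23021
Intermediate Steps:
l = -91616/27945 (l = 560*(-1/243) + 336*(-1/345) = -560/243 - 112/115 = -91616/27945 ≈ -3.2784)
(4444786 - 3553080)/(3874443 + (242*l + (11*(-13) + 4))) = (4444786 - 3553080)/(3874443 + (242*(-91616/27945) + (11*(-13) + 4))) = 891706/(3874443 + (-22171072/27945 + (-143 + 4))) = 891706/(3874443 + (-22171072/27945 - 139)) = 891706/(3874443 - 26055427/27945) = 891706/(108245254208/27945) = 891706*(27945/108245254208) = 12459362085/54122627104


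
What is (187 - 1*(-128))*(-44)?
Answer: -13860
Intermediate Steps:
(187 - 1*(-128))*(-44) = (187 + 128)*(-44) = 315*(-44) = -13860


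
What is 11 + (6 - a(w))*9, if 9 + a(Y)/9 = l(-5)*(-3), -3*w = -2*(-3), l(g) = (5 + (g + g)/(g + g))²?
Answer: 9542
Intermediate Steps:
l(g) = 36 (l(g) = (5 + (2*g)/((2*g)))² = (5 + (2*g)*(1/(2*g)))² = (5 + 1)² = 6² = 36)
w = -2 (w = -(-2)*(-3)/3 = -⅓*6 = -2)
a(Y) = -1053 (a(Y) = -81 + 9*(36*(-3)) = -81 + 9*(-108) = -81 - 972 = -1053)
11 + (6 - a(w))*9 = 11 + (6 - 1*(-1053))*9 = 11 + (6 + 1053)*9 = 11 + 1059*9 = 11 + 9531 = 9542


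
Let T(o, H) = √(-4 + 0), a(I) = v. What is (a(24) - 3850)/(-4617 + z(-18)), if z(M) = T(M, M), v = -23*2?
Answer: 17987832/21316693 + 7792*I/21316693 ≈ 0.84384 + 0.00036554*I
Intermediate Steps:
v = -46
a(I) = -46
T(o, H) = 2*I (T(o, H) = √(-4) = 2*I)
z(M) = 2*I
(a(24) - 3850)/(-4617 + z(-18)) = (-46 - 3850)/(-4617 + 2*I) = -3896*(-4617 - 2*I)/21316693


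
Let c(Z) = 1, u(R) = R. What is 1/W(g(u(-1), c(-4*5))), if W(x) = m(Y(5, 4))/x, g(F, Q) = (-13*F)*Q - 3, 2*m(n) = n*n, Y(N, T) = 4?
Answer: 5/4 ≈ 1.2500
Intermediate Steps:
m(n) = n**2/2 (m(n) = (n*n)/2 = n**2/2)
g(F, Q) = -3 - 13*F*Q (g(F, Q) = -13*F*Q - 3 = -3 - 13*F*Q)
W(x) = 8/x (W(x) = ((1/2)*4**2)/x = ((1/2)*16)/x = 8/x)
1/W(g(u(-1), c(-4*5))) = 1/(8/(-3 - 13*(-1)*1)) = 1/(8/(-3 + 13)) = 1/(8/10) = 1/(8*(1/10)) = 1/(4/5) = 5/4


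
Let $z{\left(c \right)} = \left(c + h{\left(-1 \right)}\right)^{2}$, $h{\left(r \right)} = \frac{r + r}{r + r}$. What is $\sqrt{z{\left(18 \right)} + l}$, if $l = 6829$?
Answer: $\sqrt{7190} \approx 84.794$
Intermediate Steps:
$h{\left(r \right)} = 1$ ($h{\left(r \right)} = \frac{2 r}{2 r} = 2 r \frac{1}{2 r} = 1$)
$z{\left(c \right)} = \left(1 + c\right)^{2}$ ($z{\left(c \right)} = \left(c + 1\right)^{2} = \left(1 + c\right)^{2}$)
$\sqrt{z{\left(18 \right)} + l} = \sqrt{\left(1 + 18\right)^{2} + 6829} = \sqrt{19^{2} + 6829} = \sqrt{361 + 6829} = \sqrt{7190}$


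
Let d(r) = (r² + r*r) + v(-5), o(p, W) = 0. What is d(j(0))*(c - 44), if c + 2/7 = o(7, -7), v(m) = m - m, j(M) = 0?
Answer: 0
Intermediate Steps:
v(m) = 0
d(r) = 2*r² (d(r) = (r² + r*r) + 0 = (r² + r²) + 0 = 2*r² + 0 = 2*r²)
c = -2/7 (c = -2/7 + 0 = -2/7 ≈ -0.28571)
d(j(0))*(c - 44) = (2*0²)*(-2/7 - 44) = (2*0)*(-310/7) = 0*(-310/7) = 0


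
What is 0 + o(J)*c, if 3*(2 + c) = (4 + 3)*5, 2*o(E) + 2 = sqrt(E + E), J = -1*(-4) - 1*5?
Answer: -29/3 + 29*I*sqrt(2)/6 ≈ -9.6667 + 6.8354*I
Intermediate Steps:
J = -1 (J = 4 - 5 = -1)
o(E) = -1 + sqrt(2)*sqrt(E)/2 (o(E) = -1 + sqrt(E + E)/2 = -1 + sqrt(2*E)/2 = -1 + (sqrt(2)*sqrt(E))/2 = -1 + sqrt(2)*sqrt(E)/2)
c = 29/3 (c = -2 + ((4 + 3)*5)/3 = -2 + (7*5)/3 = -2 + (1/3)*35 = -2 + 35/3 = 29/3 ≈ 9.6667)
0 + o(J)*c = 0 + (-1 + sqrt(2)*sqrt(-1)/2)*(29/3) = 0 + (-1 + sqrt(2)*I/2)*(29/3) = 0 + (-1 + I*sqrt(2)/2)*(29/3) = 0 + (-29/3 + 29*I*sqrt(2)/6) = -29/3 + 29*I*sqrt(2)/6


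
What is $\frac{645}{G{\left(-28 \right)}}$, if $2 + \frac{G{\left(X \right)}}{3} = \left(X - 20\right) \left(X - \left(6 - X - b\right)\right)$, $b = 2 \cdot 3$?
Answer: $\frac{215}{2686} \approx 0.080045$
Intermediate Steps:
$b = 6$
$G{\left(X \right)} = -6 + 6 X \left(-20 + X\right)$ ($G{\left(X \right)} = -6 + 3 \left(X - 20\right) \left(X + \left(\left(X + 6\right) - 6\right)\right) = -6 + 3 \left(-20 + X\right) \left(X + \left(\left(6 + X\right) - 6\right)\right) = -6 + 3 \left(-20 + X\right) \left(X + X\right) = -6 + 3 \left(-20 + X\right) 2 X = -6 + 3 \cdot 2 X \left(-20 + X\right) = -6 + 6 X \left(-20 + X\right)$)
$\frac{645}{G{\left(-28 \right)}} = \frac{645}{-6 - -3360 + 6 \left(-28\right)^{2}} = \frac{645}{-6 + 3360 + 6 \cdot 784} = \frac{645}{-6 + 3360 + 4704} = \frac{645}{8058} = 645 \cdot \frac{1}{8058} = \frac{215}{2686}$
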